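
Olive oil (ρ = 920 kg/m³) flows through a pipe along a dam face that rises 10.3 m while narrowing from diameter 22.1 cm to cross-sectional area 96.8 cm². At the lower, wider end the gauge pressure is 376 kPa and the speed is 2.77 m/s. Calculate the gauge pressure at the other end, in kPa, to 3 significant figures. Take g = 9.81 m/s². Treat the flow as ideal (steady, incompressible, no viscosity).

P₂ ≈ 231 kPa

Continuity gives A₁v₁ = A₂v₂, so v₂ = (384 cm²)/(96.8 cm²) × 2.77 m/s = 11.0 m/s.
Applying Bernoulli between the two ends and solving for P₂: P₂ = P₁ + ½ρ(v₁² − v₂²) − ρgΔh.
P₂ = 376000 + ½·920·(2.77² − 11.0²) − 920·9.81·(+10.3) = 376000 + (-51900) − (93000) = 231000 Pa.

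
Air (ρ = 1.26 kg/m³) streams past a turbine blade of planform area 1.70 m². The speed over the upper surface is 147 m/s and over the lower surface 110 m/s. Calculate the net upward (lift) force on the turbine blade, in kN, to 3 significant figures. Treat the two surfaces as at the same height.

F ≈ 10.2 kN

With equal heights on the two surfaces, Bernoulli gives P_lower − P_upper = ½ρ(v_upper² − v_lower²).
ΔP = ½·1.26·(147² − 110²) = 5990 Pa.
Lift = ΔP · A = 5990 × 1.70 = 10200 N.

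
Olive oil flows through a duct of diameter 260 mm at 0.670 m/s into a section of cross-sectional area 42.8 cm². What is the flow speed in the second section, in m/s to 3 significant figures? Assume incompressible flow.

By continuity, v₂ = v₁·A₁/A₂ = 0.670·(531/42.8) = 8.31 m/s.

v₂ ≈ 8.31 m/s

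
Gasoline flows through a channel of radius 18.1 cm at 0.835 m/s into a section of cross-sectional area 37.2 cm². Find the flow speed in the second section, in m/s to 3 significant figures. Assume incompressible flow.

By continuity, v₂ = v₁·A₁/A₂ = 0.835·(1030/37.2) = 23.1 m/s.

23.1 m/s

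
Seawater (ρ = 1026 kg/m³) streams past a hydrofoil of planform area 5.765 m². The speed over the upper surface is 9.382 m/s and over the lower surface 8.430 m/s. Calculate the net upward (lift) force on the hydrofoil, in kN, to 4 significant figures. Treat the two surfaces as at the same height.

The faster flow above has the lower pressure; Bernoulli (same height) gives ΔP = ½ρ(v_up² − v_low²).
ΔP = ½·1026·(9.382² − 8.430²) = 8699 Pa.
Lift = ΔP · A = 8699 × 5.765 = 50150 N.

50.15 kN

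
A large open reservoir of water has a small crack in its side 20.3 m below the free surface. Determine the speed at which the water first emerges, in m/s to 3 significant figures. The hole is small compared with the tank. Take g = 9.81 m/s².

v ≈ 20.0 m/s

Bernoulli from surface to hole (P equal, v_surface ≈ 0): v = √(2gh) = √(2×9.81×20.3) = 20.0 m/s.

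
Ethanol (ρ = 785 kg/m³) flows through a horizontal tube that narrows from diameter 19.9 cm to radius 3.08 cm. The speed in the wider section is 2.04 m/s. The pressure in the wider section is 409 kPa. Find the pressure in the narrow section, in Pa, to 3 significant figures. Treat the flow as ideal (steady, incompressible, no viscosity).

Mass conservation (A₁v₁ = A₂v₂) gives v₂ = 2.04 × 311/29.8 = 21.3 m/s.
The pipe is horizontal, so Bernoulli reduces to P₁ + ½ρv₁² = P₂ + ½ρv₂².
P₂ = P₁ − ½ρ(v₂² − v₁²) = 409000 − ½·785·(21.3² − 2.04²) = 409000 − 176000 = 233000 Pa.

233000 Pa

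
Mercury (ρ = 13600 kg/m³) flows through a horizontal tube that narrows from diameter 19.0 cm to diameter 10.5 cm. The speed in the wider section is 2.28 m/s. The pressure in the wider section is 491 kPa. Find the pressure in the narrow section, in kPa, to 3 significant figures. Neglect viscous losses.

P₂ = 147 kPa

Continuity gives A₁v₁ = A₂v₂, so v₂ = (284 cm²)/(86.6 cm²) × 2.28 m/s = 7.47 m/s.
The pipe is horizontal, so Bernoulli reduces to P₁ + ½ρv₁² = P₂ + ½ρv₂².
P₂ = P₁ − ½ρ(v₂² − v₁²) = 491000 − ½·13600·(7.47² − 2.28²) = 491000 − 344000 = 147000 Pa.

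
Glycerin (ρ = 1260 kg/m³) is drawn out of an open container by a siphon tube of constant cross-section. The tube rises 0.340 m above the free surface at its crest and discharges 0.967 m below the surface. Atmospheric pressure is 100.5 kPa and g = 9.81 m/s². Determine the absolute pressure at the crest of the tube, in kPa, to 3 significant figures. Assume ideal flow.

From the surface to the outlet (both open to atmosphere, surface at rest): v = √(2g·h_out) = √(2·9.81·0.967) = 4.36 m/s.
Continuity keeps v the same throughout the tube; from surface to crest, P_atm + 0 = P_top + ½ρv² + ρg·h_top.
P_top = 100500 − ½·1260·4.36² − 1260·9.81·0.340 = 84300 Pa.

P_top ≈ 84.3 kPa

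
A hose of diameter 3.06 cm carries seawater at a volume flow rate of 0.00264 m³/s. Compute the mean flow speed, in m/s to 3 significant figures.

v ≈ 3.59 m/s

Q = 0.00264 m³/s = 0.00264 m³/s.
v = Q/A = 0.00264 / 0.000735 = 3.59 m/s.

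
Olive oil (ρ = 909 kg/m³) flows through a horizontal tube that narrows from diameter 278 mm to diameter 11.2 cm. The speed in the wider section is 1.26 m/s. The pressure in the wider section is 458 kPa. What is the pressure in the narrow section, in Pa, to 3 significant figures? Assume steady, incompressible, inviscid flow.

P₂ = 431000 Pa

Mass conservation (A₁v₁ = A₂v₂) gives v₂ = 1.26 × 607/98.5 = 7.76 m/s.
The pipe is horizontal, so Bernoulli reduces to P₁ + ½ρv₁² = P₂ + ½ρv₂².
P₂ = P₁ − ½ρ(v₂² − v₁²) = 458000 − ½·909·(7.76² − 1.26²) = 458000 − 26700 = 431000 Pa.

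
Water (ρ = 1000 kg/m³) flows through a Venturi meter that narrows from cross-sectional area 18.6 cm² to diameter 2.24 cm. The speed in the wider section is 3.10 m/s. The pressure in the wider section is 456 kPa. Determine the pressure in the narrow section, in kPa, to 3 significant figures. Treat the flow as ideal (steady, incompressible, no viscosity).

P₂ ≈ 354 kPa

By continuity, v₂ = v₁·A₁/A₂ = 3.10·(18.6/3.94) = 14.6 m/s.
With no height change, Bernoulli's equation is P₁ + ½ρv₁² = P₂ + ½ρv₂².
P₂ = P₁ − ½ρ(v₂² − v₁²) = 456000 − ½·1000·(14.6² − 3.10²) = 456000 − 102000 = 354000 Pa.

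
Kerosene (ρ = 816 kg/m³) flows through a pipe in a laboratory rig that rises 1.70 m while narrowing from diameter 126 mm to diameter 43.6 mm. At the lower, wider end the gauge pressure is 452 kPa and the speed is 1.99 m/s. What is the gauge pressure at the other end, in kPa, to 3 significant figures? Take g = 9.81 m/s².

The volume flow rate is constant, so v₂ = (A₁/A₂)v₁ = (125/14.9)·1.99 = 16.6 m/s.
Applying Bernoulli between the two ends and solving for P₂: P₂ = P₁ + ½ρ(v₁² − v₂²) − ρgΔh.
P₂ = 452000 + ½·816·(1.99² − 16.6²) − 816·9.81·(+1.70) = 452000 + (-111000) − (13600) = 327000 Pa.

P₂ = 327 kPa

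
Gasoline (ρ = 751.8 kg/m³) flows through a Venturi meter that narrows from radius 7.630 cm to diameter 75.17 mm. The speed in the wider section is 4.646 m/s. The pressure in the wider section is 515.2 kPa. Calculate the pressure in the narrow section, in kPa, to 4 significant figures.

P₂ ≈ 385.5 kPa

Continuity gives A₁v₁ = A₂v₂, so v₂ = (182.9 cm²)/(44.38 cm²) × 4.646 m/s = 19.15 m/s.
With no height change, Bernoulli's equation is P₁ + ½ρv₁² = P₂ + ½ρv₂².
P₂ = P₁ − ½ρ(v₂² − v₁²) = 515200 − ½·751.8·(19.15² − 4.646²) = 515200 − 129700 = 385500 Pa.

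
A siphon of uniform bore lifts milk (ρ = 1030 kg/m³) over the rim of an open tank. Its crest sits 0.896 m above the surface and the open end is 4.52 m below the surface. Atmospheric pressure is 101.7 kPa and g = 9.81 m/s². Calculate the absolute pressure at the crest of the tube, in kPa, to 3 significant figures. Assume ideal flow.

P_top ≈ 47.0 kPa

Bernoulli surface→outlet gives ½v² = g·h_out, so v = √(2·9.81·4.52) = 9.42 m/s.
The bore is uniform, so the speed at the crest is the same v. Bernoulli surface→crest: P_atm = P_top + ½ρv² + ρg·h_top.
P_top = 101700 − ½·1030·9.42² − 1030·9.81·0.896 = 47000 Pa.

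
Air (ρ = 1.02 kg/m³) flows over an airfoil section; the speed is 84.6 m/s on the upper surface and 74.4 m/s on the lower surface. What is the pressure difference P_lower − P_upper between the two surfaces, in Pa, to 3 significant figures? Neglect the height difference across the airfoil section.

ΔP = 827 Pa

With negligible Δh, P + ½ρv² is constant, so P_low − P_up = ½ρ(v_up² − v_low²).
ΔP = ½·1.02·(84.6² − 74.4²) = 827 Pa.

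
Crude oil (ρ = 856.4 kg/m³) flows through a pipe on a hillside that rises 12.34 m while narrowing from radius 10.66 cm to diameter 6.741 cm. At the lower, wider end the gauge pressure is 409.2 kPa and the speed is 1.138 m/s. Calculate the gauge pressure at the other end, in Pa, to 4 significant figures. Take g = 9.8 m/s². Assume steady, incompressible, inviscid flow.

P₂ ≈ 250700 Pa

By continuity, v₂ = v₁·A₁/A₂ = 1.138·(357.0/35.69) = 11.38 m/s.
Applying Bernoulli between the two ends and solving for P₂: P₂ = P₁ + ½ρ(v₁² − v₂²) − ρgΔh.
P₂ = 409200 + ½·856.4·(1.138² − 11.38²) − 856.4·9.8·(+12.34) = 409200 + (-54930) − (103600) = 250700 Pa.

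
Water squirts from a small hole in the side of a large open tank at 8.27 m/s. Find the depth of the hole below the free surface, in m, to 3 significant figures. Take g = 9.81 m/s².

h ≈ 3.49 m

For a small hole in a large open tank, ½v² = gh, giving h = v²/(2g).
h = 8.27²/(2·9.81) = 68.4/19.62 = 3.49 m.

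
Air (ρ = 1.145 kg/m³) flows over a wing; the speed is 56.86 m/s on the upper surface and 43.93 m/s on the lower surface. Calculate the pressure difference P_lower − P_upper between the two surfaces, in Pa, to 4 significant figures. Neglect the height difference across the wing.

ΔP = 746.1 Pa

The pressure is lower where the speed is higher: ΔP = ½ρ(v_up² − v_low²).
ΔP = ½·1.145·(56.86² − 43.93²) = 746.1 Pa.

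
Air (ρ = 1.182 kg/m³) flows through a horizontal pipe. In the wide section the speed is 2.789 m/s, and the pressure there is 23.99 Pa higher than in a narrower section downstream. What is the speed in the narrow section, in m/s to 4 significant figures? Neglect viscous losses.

With h₁ = h₂, rearranging Bernoulli gives v₂ = √(v₁² + 2ΔP/ρ).
v₂ = √(2.789² + 2·23.99/1.182) = √(7.779 + 40.59) = 6.955 m/s.

6.955 m/s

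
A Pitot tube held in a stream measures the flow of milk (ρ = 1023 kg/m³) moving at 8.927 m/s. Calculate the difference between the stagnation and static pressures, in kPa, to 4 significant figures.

The dynamic pressure equals the rise in static pressure at the stagnation point: ΔP = ½ρv².
ΔP = ½·1023·8.927² = 40760 Pa.

ΔP ≈ 40.76 kPa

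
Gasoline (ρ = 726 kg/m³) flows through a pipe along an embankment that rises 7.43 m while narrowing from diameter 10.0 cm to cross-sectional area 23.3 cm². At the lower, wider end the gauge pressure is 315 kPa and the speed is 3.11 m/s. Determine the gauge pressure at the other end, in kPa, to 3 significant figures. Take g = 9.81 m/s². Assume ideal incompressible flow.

The volume flow rate is constant, so v₂ = (A₁/A₂)v₁ = (78.5/23.3)·3.11 = 10.5 m/s.
Bernoulli: P₁ + ½ρv₁² + ρg h₁ = P₂ + ½ρv₂² + ρg h₂, so P₂ = P₁ + ½ρ(v₁² − v₂²) − ρg(h₂ − h₁).
P₂ = 315000 + ½·726·(3.11² − 10.5²) − 726·9.81·(+7.43) = 315000 + (-36400) − (52900) = 226000 Pa.

P₂ = 226 kPa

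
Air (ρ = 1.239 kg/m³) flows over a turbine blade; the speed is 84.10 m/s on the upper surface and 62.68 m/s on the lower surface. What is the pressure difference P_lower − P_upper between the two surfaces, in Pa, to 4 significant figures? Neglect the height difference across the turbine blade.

Bernoulli (same height): P_lower − P_upper = ½ρ(v_upper² − v_lower²).
ΔP = ½·1.239·(84.10² − 62.68²) = 1948 Pa.

ΔP ≈ 1948 Pa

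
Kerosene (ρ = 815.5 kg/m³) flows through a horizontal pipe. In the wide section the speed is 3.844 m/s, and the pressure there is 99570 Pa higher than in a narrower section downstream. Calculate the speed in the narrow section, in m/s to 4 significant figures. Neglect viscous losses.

Horizontal Bernoulli: P₁ + ½ρv₁² = P₂ + ½ρv₂², so v₂² = v₁² + 2(P₁ − P₂)/ρ.
v₂ = √(3.844² + 2·99570/815.5) = √(14.78 + 244.2) = 16.09 m/s.

v₂ ≈ 16.09 m/s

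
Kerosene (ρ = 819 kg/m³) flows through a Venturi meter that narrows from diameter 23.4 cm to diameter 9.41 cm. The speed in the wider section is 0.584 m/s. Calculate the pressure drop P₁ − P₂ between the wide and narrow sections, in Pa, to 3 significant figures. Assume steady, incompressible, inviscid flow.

ΔP ≈ 5200 Pa

By continuity, v₂ = v₁·A₁/A₂ = 0.584·(430/69.5) = 3.61 m/s.
Bernoulli (h₁ = h₂): P₁ − P₂ = ½ρ(v₂² − v₁²).
P₁ − P₂ = ½·819·(3.61² − 0.584²) = ½·819·12.7 = 5200 Pa.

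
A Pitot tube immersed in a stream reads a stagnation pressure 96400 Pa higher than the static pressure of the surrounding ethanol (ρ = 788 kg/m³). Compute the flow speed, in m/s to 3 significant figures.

v = 15.6 m/s

The dynamic pressure equals the rise in static pressure at the stagnation point: ΔP = ½ρv².
v = √(2ΔP/ρ) = √(2·96400/788) = 15.6 m/s.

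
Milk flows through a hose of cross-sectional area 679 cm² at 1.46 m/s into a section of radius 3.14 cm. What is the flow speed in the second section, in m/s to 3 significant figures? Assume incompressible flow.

The volume flow rate is constant, so v₂ = (A₁/A₂)v₁ = (679/31.0)·1.46 = 32.0 m/s.

32.0 m/s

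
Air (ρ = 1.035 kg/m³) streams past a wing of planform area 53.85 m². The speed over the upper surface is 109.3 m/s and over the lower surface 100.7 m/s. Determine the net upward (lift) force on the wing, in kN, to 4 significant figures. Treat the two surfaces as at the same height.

With equal heights on the two surfaces, Bernoulli gives P_lower − P_upper = ½ρ(v_upper² − v_lower²).
ΔP = ½·1.035·(109.3² − 100.7²) = 934.6 Pa.
Lift = ΔP · A = 934.6 × 53.85 = 50330 N.

F ≈ 50.33 kN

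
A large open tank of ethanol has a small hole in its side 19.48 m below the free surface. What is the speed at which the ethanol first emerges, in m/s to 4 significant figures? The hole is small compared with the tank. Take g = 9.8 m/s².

v ≈ 19.54 m/s

With the surface at rest and both surface and jet at atmospheric pressure, Bernoulli gives ρg h = ½ρv², so v = √(2gh) = √(2·9.8·19.48) = 19.54 m/s.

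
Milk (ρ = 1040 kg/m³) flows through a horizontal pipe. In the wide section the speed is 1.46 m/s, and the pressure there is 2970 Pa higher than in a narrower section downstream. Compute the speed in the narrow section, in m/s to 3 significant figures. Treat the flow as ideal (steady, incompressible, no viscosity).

v₂ = 2.80 m/s

Horizontal Bernoulli: P₁ + ½ρv₁² = P₂ + ½ρv₂², so v₂² = v₁² + 2(P₁ − P₂)/ρ.
v₂ = √(1.46² + 2·2970/1040) = √(2.13 + 5.71) = 2.80 m/s.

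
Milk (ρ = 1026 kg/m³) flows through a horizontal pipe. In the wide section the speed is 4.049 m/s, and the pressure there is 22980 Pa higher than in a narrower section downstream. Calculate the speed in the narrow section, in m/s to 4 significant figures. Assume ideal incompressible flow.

v₂ = 7.822 m/s

Along the level pipe P + ½ρv² is conserved, hence v₂² = v₁² + 2(P₁ − P₂)/ρ.
v₂ = √(4.049² + 2·22980/1026) = √(16.39 + 44.80) = 7.822 m/s.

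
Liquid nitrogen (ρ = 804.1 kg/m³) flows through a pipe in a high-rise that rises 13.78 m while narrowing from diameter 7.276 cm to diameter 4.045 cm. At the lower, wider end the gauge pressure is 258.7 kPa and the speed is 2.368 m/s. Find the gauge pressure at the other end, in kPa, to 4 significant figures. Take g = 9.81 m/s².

By continuity, v₂ = v₁·A₁/A₂ = 2.368·(41.58/12.85) = 7.662 m/s.
Energy conservation along the streamline gives P₂ = P₁ − ½ρ(v₂² − v₁²) − ρg(h₂ − h₁).
P₂ = 258700 + ½·804.1·(2.368² − 7.662²) − 804.1·9.81·(+13.78) = 258700 + (-21350) − (108700) = 128700 Pa.

P₂ = 128.7 kPa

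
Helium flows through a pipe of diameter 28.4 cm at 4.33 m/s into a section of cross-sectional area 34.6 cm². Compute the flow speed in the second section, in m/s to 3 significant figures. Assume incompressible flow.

v₂ ≈ 79.3 m/s

Continuity gives A₁v₁ = A₂v₂, so v₂ = (633 cm²)/(34.6 cm²) × 4.33 m/s = 79.3 m/s.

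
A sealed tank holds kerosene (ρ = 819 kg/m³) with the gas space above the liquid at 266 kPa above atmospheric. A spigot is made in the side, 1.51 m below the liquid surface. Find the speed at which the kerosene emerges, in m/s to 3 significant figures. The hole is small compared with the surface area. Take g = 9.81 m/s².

Take point 1 at the surface (v₁ ≈ 0) and point 2 at the hole (at atmospheric pressure). Bernoulli: P₁ + ρg h = P_atm + ½ρv₂².
With P₁ − P_atm = 266000 Pa, v₂ = √(2gh + 2ΔP/ρ) = √(2·9.81·1.51 + 2·266000/819) = 26.1 m/s.

v = 26.1 m/s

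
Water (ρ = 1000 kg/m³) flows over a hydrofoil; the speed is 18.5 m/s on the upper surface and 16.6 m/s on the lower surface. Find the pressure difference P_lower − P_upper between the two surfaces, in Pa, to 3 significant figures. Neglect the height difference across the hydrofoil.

With negligible Δh, P + ½ρv² is constant, so P_low − P_up = ½ρ(v_up² − v_low²).
ΔP = ½·1000·(18.5² − 16.6²) = 33300 Pa.

ΔP ≈ 33300 Pa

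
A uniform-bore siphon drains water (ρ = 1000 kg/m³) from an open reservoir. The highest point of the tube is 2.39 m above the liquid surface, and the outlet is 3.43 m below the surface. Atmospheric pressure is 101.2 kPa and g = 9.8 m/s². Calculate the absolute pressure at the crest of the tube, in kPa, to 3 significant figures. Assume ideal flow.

44.2 kPa

Bernoulli surface→outlet gives ½v² = g·h_out, so v = √(2·9.8·3.43) = 8.20 m/s.
Continuity keeps v the same throughout the tube; from surface to crest, P_atm + 0 = P_top + ½ρv² + ρg·h_top.
P_top = 101200 − ½·1000·8.20² − 1000·9.8·2.39 = 44200 Pa.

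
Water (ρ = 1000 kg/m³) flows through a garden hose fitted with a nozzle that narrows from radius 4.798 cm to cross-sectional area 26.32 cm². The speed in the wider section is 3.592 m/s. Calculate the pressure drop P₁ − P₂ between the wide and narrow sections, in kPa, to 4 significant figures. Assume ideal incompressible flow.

The volume flow rate is constant, so v₂ = (A₁/A₂)v₁ = (72.32/26.32)·3.592 = 9.870 m/s.
Along the horizontal streamline, P + ½ρv² is constant.
P₁ − P₂ = ½·1000·(9.870² − 3.592²) = ½·1000·84.52 = 42260 Pa.

ΔP = 42.26 kPa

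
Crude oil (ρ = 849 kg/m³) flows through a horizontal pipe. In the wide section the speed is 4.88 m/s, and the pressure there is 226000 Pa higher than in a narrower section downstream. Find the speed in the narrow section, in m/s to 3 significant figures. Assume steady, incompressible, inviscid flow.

23.6 m/s

With h₁ = h₂, rearranging Bernoulli gives v₂ = √(v₁² + 2ΔP/ρ).
v₂ = √(4.88² + 2·226000/849) = √(23.8 + 532) = 23.6 m/s.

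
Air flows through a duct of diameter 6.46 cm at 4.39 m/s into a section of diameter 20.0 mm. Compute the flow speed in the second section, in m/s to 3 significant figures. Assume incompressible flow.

Continuity gives A₁v₁ = A₂v₂, so v₂ = (32.8 cm²)/(3.14 cm²) × 4.39 m/s = 45.8 m/s.

v₂ ≈ 45.8 m/s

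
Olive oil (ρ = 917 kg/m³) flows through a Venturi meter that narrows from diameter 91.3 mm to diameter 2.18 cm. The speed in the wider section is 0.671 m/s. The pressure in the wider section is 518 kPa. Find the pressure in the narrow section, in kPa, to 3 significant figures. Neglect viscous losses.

P₂ ≈ 455 kPa

Continuity gives A₁v₁ = A₂v₂, so v₂ = (65.5 cm²)/(3.73 cm²) × 0.671 m/s = 11.8 m/s.
The pipe is horizontal, so Bernoulli reduces to P₁ + ½ρv₁² = P₂ + ½ρv₂².
P₂ = P₁ − ½ρ(v₂² − v₁²) = 518000 − ½·917·(11.8² − 0.671²) = 518000 − 63300 = 455000 Pa.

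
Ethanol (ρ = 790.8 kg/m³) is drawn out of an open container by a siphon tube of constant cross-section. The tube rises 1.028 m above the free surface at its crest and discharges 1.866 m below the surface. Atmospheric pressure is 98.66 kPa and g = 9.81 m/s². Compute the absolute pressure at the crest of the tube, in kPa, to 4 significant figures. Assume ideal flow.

P_top ≈ 76.21 kPa

The outlet speed comes from Torricelli: v = √(2g·1.866) = 6.051 m/s.
With constant cross-section the crest speed equals v; applying Bernoulli from the surface up to the crest, P_top = P_atm − ½ρv² − ρg·h_top.
P_top = 98660 − ½·790.8·6.051² − 790.8·9.81·1.028 = 76210 Pa.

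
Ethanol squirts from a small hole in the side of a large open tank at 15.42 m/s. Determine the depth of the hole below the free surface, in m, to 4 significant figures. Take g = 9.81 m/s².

Inverting v = √(2gh) gives h = v² / 2g.
h = 15.42²/(2·9.81) = 237.8/19.62 = 12.12 m.

12.12 m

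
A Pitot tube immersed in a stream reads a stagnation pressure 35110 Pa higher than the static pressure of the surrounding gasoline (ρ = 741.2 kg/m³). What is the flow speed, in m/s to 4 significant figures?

At the stagnation point the flow is brought to rest, so Bernoulli gives P_stag − P_static = ½ρv².
v = √(2ΔP/ρ) = √(2·35110/741.2) = 9.733 m/s.

9.733 m/s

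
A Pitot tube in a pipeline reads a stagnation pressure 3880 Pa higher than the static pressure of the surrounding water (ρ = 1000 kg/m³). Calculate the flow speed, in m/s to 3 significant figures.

v ≈ 2.79 m/s

The dynamic pressure equals the rise in static pressure at the stagnation point: ΔP = ½ρv².
v = √(2ΔP/ρ) = √(2·3880/1000) = 2.79 m/s.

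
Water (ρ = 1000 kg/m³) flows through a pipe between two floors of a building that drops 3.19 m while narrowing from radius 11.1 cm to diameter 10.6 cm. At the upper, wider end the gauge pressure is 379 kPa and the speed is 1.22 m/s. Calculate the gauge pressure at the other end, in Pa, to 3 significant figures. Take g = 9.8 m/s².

P₂ = 397000 Pa

Continuity gives A₁v₁ = A₂v₂, so v₂ = (387 cm²)/(88.2 cm²) × 1.22 m/s = 5.35 m/s.
Energy conservation along the streamline gives P₂ = P₁ − ½ρ(v₂² − v₁²) − ρg(h₂ − h₁).
P₂ = 379000 + ½·1000·(1.22² − 5.35²) − 1000·9.8·(−3.19) = 379000 + (-13600) − (-31300) = 397000 Pa.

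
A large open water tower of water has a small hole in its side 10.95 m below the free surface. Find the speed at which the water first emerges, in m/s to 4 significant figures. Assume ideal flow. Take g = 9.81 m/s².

14.66 m/s

Torricelli's result v = √(2gh) gives v = √(2·9.81·10.95) = 14.66 m/s.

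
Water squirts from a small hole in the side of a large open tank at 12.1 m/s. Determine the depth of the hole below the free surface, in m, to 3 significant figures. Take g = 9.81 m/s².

For a small hole in a large open tank, ½v² = gh, giving h = v²/(2g).
h = 12.1²/(2·9.81) = 146/19.62 = 7.46 m.

h ≈ 7.46 m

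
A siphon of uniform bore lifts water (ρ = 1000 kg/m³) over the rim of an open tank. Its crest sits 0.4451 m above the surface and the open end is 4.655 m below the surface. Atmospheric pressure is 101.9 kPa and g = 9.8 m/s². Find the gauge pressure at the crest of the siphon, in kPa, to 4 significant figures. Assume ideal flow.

-49.98 kPa

From the surface to the outlet (both open to atmosphere, surface at rest): v = √(2g·h_out) = √(2·9.8·4.655) = 9.552 m/s.
The bore is uniform, so the speed at the crest is the same v. Bernoulli surface→crest: P_atm = P_top + ½ρv² + ρg·h_top.
P_top = 101900 − ½·1000·9.552² − 1000·9.8·0.4451 = 51920 Pa. So P_gauge = P_top − P_atm = -49980 Pa.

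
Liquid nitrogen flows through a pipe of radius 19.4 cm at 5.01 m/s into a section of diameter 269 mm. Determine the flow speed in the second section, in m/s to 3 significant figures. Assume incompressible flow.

v₂ ≈ 10.4 m/s

Continuity gives A₁v₁ = A₂v₂, so v₂ = (1180 cm²)/(568 cm²) × 5.01 m/s = 10.4 m/s.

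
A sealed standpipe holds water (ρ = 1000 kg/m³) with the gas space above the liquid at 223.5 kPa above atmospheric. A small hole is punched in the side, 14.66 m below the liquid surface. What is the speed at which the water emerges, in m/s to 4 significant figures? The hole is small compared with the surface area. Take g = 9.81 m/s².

v ≈ 27.10 m/s

Take point 1 at the surface (v₁ ≈ 0) and point 2 at the hole (at atmospheric pressure). Bernoulli: P₁ + ρg h = P_atm + ½ρv₂².
With P₁ − P_atm = 223500 Pa, v₂ = √(2gh + 2ΔP/ρ) = √(2·9.81·14.66 + 2·223500/1000) = 27.10 m/s.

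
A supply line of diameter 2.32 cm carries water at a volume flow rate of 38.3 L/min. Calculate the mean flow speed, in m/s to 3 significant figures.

v = 1.51 m/s

Q = 38.3 L/min = 0.000638 m³/s.
v = Q/A = 0.000638 / 0.000423 = 1.51 m/s.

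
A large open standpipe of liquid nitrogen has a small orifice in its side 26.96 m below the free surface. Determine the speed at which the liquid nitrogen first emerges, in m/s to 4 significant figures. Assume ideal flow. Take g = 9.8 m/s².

v ≈ 22.99 m/s

With the surface at rest and both surface and jet at atmospheric pressure, Bernoulli gives ρg h = ½ρv², so v = √(2gh) = √(2·9.8·26.96) = 22.99 m/s.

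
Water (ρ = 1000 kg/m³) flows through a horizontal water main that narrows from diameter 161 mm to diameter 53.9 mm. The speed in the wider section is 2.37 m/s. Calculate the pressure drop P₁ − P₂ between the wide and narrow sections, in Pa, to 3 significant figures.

ΔP ≈ 221000 Pa

The volume flow rate is constant, so v₂ = (A₁/A₂)v₁ = (204/22.8)·2.37 = 21.1 m/s.
The pipe is horizontal, so Bernoulli reduces to P₁ + ½ρv₁² = P₂ + ½ρv₂².
P₁ − P₂ = ½·1000·(21.1² − 2.37²) = ½·1000·442 = 221000 Pa.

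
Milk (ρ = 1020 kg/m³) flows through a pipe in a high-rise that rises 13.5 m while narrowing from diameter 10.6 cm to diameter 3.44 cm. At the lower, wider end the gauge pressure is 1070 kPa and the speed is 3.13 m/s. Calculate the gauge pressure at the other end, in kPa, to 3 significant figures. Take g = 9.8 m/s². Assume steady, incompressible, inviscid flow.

Mass conservation (A₁v₁ = A₂v₂) gives v₂ = 3.13 × 88.2/9.29 = 29.7 m/s.
Applying Bernoulli between the two ends and solving for P₂: P₂ = P₁ + ½ρ(v₁² − v₂²) − ρgΔh.
P₂ = 1070000 + ½·1020·(3.13² − 29.7²) − 1020·9.8·(+13.5) = 1070000 + (-445000) − (135000) = 490000 Pa.

P₂ ≈ 490 kPa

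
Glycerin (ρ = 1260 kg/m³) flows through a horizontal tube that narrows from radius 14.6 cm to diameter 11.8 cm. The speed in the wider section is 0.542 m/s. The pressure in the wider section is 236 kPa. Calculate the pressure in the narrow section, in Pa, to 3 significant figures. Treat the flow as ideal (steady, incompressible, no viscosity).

P₂ ≈ 229000 Pa

Mass conservation (A₁v₁ = A₂v₂) gives v₂ = 0.542 × 670/109 = 3.32 m/s.
The pipe is horizontal, so Bernoulli reduces to P₁ + ½ρv₁² = P₂ + ½ρv₂².
P₂ = P₁ − ½ρ(v₂² − v₁²) = 236000 − ½·1260·(3.32² − 0.542²) = 236000 − 6750 = 229000 Pa.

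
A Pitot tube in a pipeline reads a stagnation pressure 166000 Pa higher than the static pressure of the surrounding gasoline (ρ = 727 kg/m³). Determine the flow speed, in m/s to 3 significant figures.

v = 21.4 m/s

At the stagnation point the flow is brought to rest, so Bernoulli gives P_stag − P_static = ½ρv².
v = √(2ΔP/ρ) = √(2·166000/727) = 21.4 m/s.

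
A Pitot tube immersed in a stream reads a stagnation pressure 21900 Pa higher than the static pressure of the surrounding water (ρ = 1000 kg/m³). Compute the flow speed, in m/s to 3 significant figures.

The dynamic pressure equals the rise in static pressure at the stagnation point: ΔP = ½ρv².
v = √(2ΔP/ρ) = √(2·21900/1000) = 6.62 m/s.

v ≈ 6.62 m/s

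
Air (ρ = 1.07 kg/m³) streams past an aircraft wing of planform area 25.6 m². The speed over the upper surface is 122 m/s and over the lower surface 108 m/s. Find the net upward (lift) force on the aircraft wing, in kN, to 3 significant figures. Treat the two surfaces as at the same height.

The faster flow above has the lower pressure; Bernoulli (same height) gives ΔP = ½ρ(v_up² − v_low²).
ΔP = ½·1.07·(122² − 108²) = 1720 Pa.
Lift = ΔP · A = 1720 × 25.6 = 44100 N.

F ≈ 44.1 kN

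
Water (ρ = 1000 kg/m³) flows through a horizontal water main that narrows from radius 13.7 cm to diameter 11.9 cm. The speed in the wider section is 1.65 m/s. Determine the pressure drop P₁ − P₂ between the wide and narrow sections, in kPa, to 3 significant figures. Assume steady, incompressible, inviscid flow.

The volume flow rate is constant, so v₂ = (A₁/A₂)v₁ = (590/111)·1.65 = 8.75 m/s.
Along the horizontal streamline, P + ½ρv² is constant.
P₁ − P₂ = ½·1000·(8.75² − 1.65²) = ½·1000·73.8 = 36900 Pa.

36.9 kPa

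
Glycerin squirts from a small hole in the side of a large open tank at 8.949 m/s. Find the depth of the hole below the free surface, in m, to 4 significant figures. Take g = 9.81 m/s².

For a small hole in a large open tank, ½v² = gh, giving h = v²/(2g).
h = 8.949²/(2·9.81) = 80.08/19.62 = 4.082 m.

h ≈ 4.082 m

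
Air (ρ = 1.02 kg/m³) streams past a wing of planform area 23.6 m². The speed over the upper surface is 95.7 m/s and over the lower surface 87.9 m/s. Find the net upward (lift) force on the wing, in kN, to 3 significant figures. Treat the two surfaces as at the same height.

The faster flow above has the lower pressure; Bernoulli (same height) gives ΔP = ½ρ(v_up² − v_low²).
ΔP = ½·1.02·(95.7² − 87.9²) = 730 Pa.
Lift = ΔP · A = 730 × 23.6 = 17200 N.

17.2 kN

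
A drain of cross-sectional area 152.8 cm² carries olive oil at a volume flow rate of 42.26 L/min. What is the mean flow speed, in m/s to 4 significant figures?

Q = 42.26 L/min = 0.0007043 m³/s.
v = Q/A = 0.0007043 / 0.01528 = 0.04610 m/s.

v ≈ 0.04610 m/s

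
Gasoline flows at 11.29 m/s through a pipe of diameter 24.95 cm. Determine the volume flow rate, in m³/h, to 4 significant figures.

Q = A·v = 0.04889 m² × 11.29 m/s = 0.5520 m³/s.
Converting: 0.5520 m³/s × 3600 = 1987 m³/h.

1987 m³/h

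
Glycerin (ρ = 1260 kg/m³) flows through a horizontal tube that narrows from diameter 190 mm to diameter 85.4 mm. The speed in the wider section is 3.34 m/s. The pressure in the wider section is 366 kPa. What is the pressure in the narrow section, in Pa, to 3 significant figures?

P₂ = 201000 Pa

By continuity, v₂ = v₁·A₁/A₂ = 3.34·(284/57.3) = 16.5 m/s.
With no height change, Bernoulli's equation is P₁ + ½ρv₁² = P₂ + ½ρv₂².
P₂ = P₁ − ½ρ(v₂² − v₁²) = 366000 − ½·1260·(16.5² − 3.34²) = 366000 − 165000 = 201000 Pa.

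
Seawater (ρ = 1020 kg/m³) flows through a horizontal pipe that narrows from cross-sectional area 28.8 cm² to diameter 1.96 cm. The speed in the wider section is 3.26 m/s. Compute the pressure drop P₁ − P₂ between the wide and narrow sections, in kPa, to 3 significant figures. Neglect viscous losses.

The volume flow rate is constant, so v₂ = (A₁/A₂)v₁ = (28.8/3.02)·3.26 = 31.1 m/s.
With no height change, Bernoulli's equation is P₁ + ½ρv₁² = P₂ + ½ρv₂².
P₁ − P₂ = ½·1020·(31.1² − 3.26²) = ½·1020·958 = 488000 Pa.

ΔP ≈ 488 kPa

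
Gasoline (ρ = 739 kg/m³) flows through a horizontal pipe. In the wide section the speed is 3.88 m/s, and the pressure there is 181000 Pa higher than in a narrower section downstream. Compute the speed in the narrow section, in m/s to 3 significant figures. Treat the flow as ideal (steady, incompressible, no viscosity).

With h₁ = h₂, rearranging Bernoulli gives v₂ = √(v₁² + 2ΔP/ρ).
v₂ = √(3.88² + 2·181000/739) = √(15.1 + 490) = 22.5 m/s.

v₂ ≈ 22.5 m/s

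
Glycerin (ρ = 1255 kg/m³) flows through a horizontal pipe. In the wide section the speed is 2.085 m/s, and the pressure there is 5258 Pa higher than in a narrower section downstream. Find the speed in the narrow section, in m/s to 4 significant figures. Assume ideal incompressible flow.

3.567 m/s

With h₁ = h₂, rearranging Bernoulli gives v₂ = √(v₁² + 2ΔP/ρ).
v₂ = √(2.085² + 2·5258/1255) = √(4.347 + 8.379) = 3.567 m/s.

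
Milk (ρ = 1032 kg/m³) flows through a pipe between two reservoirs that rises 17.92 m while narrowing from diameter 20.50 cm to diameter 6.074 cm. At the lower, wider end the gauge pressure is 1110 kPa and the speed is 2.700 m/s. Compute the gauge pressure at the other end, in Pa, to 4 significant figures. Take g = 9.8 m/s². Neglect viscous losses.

The volume flow rate is constant, so v₂ = (A₁/A₂)v₁ = (330.1/28.98)·2.700 = 30.76 m/s.
Energy conservation along the streamline gives P₂ = P₁ − ½ρ(v₂² − v₁²) − ρg(h₂ − h₁).
P₂ = 1110000 + ½·1032·(2.700² − 30.76²) − 1032·9.8·(+17.92) = 1110000 + (-484300) − (181200) = 444400 Pa.

P₂ ≈ 444400 Pa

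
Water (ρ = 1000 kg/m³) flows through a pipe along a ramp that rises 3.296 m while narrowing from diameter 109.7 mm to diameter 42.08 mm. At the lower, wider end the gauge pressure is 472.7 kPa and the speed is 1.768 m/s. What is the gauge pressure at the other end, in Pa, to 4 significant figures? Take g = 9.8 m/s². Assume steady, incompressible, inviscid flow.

P₂ ≈ 369800 Pa

The volume flow rate is constant, so v₂ = (A₁/A₂)v₁ = (94.52/13.91)·1.768 = 12.02 m/s.
Energy conservation along the streamline gives P₂ = P₁ − ½ρ(v₂² − v₁²) − ρg(h₂ − h₁).
P₂ = 472700 + ½·1000·(1.768² − 12.02²) − 1000·9.8·(+3.296) = 472700 + (-70620) − (32300) = 369800 Pa.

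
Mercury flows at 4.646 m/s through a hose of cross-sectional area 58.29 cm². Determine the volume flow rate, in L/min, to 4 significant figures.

Q = A·v = 0.005829 m² × 4.646 m/s = 0.02708 m³/s.
Converting: 0.02708 m³/s × 60000 = 1625 L/min.

1625 L/min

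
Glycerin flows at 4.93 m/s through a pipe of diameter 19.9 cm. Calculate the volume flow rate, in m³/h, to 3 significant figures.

Q = A·v = 0.0311 m² × 4.93 m/s = 0.153 m³/s.
Converting: 0.153 m³/s × 3600 = 552 m³/h.

Q = 552 m³/h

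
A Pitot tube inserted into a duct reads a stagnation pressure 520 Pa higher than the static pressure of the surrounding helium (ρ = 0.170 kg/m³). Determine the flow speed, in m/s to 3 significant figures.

Bernoulli between the free stream and the stagnation point: ½ρv² = P_stag − P_static.
v = √(2ΔP/ρ) = √(2·520/0.170) = 78.2 m/s.

v = 78.2 m/s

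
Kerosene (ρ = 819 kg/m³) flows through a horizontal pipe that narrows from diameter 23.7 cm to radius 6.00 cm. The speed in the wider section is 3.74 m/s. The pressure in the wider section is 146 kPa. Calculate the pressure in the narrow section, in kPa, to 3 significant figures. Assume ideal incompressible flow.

By continuity, v₂ = v₁·A₁/A₂ = 3.74·(441/113) = 14.6 m/s.
Bernoulli (h₁ = h₂): P₁ − P₂ = ½ρ(v₂² − v₁²).
P₂ = P₁ − ½ρ(v₂² − v₁²) = 146000 − ½·819·(14.6² − 3.74²) = 146000 − 81400 = 64600 Pa.

P₂ ≈ 64.6 kPa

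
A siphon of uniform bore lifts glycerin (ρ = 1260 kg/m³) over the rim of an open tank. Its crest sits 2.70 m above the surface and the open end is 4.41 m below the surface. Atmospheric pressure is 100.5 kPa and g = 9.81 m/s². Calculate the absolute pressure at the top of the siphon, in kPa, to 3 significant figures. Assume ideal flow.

Bernoulli surface→outlet gives ½v² = g·h_out, so v = √(2·9.81·4.41) = 9.30 m/s.
Continuity keeps v the same throughout the tube; from surface to crest, P_atm + 0 = P_top + ½ρv² + ρg·h_top.
P_top = 100500 − ½·1260·9.30² − 1260·9.81·2.70 = 12600 Pa.

P_top ≈ 12.6 kPa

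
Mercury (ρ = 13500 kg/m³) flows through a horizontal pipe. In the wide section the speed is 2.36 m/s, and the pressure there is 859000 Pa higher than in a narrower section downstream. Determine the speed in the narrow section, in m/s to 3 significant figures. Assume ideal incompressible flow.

Horizontal Bernoulli: P₁ + ½ρv₁² = P₂ + ½ρv₂², so v₂² = v₁² + 2(P₁ − P₂)/ρ.
v₂ = √(2.36² + 2·859000/13500) = √(5.57 + 127) = 11.5 m/s.

v₂ ≈ 11.5 m/s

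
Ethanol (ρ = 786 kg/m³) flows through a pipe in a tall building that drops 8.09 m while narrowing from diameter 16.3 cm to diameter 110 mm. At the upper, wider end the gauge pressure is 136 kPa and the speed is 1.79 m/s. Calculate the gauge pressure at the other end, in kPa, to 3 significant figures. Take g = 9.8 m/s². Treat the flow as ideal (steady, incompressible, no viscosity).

P₂ = 194 kPa

Continuity gives A₁v₁ = A₂v₂, so v₂ = (209 cm²)/(95.0 cm²) × 1.79 m/s = 3.93 m/s.
Applying Bernoulli between the two ends and solving for P₂: P₂ = P₁ + ½ρ(v₁² − v₂²) − ρgΔh.
P₂ = 136000 + ½·786·(1.79² − 3.93²) − 786·9.8·(−8.09) = 136000 + (-4810) − (-62300) = 194000 Pa.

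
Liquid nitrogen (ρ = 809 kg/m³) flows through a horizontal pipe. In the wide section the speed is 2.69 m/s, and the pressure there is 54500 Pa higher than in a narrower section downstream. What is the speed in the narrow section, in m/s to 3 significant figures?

With h₁ = h₂, rearranging Bernoulli gives v₂ = √(v₁² + 2ΔP/ρ).
v₂ = √(2.69² + 2·54500/809) = √(7.24 + 135) = 11.9 m/s.

v₂ ≈ 11.9 m/s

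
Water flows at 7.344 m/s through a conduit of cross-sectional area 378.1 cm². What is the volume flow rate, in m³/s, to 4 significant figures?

Q ≈ 0.2777 m³/s

Q = A·v = 0.03781 m² × 7.344 m/s = 0.2777 m³/s.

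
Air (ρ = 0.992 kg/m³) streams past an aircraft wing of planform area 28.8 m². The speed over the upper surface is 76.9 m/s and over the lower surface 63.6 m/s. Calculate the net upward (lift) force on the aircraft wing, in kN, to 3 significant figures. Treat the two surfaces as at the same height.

With equal heights on the two surfaces, Bernoulli gives P_lower − P_upper = ½ρ(v_upper² − v_lower²).
ΔP = ½·0.992·(76.9² − 63.6²) = 927 Pa.
Lift = ΔP · A = 927 × 28.8 = 26700 N.

F = 26.7 kN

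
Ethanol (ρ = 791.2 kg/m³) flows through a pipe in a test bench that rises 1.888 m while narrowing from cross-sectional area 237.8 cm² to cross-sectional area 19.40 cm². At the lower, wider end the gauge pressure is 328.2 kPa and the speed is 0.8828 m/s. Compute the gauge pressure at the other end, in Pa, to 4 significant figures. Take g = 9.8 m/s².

Mass conservation (A₁v₁ = A₂v₂) gives v₂ = 0.8828 × 237.8/19.40 = 10.82 m/s.
Applying Bernoulli between the two ends and solving for P₂: P₂ = P₁ + ½ρ(v₁² − v₂²) − ρgΔh.
P₂ = 328200 + ½·791.2·(0.8828² − 10.82²) − 791.2·9.8·(+1.888) = 328200 + (-46020) − (14640) = 267500 Pa.

P₂ = 267500 Pa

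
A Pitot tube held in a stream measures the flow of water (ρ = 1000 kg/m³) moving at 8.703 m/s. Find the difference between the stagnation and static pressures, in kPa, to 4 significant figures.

Bernoulli between the free stream and the stagnation point: ½ρv² = P_stag − P_static.
ΔP = ½·1000·8.703² = 37870 Pa.

37.87 kPa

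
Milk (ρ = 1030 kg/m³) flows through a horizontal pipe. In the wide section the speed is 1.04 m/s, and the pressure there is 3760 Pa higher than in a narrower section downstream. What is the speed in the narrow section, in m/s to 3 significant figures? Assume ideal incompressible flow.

v₂ ≈ 2.90 m/s

With h₁ = h₂, rearranging Bernoulli gives v₂ = √(v₁² + 2ΔP/ρ).
v₂ = √(1.04² + 2·3760/1030) = √(1.08 + 7.30) = 2.90 m/s.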